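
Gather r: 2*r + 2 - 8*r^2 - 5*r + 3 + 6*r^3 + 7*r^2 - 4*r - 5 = 6*r^3 - r^2 - 7*r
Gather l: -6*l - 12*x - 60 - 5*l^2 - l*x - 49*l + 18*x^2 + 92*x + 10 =-5*l^2 + l*(-x - 55) + 18*x^2 + 80*x - 50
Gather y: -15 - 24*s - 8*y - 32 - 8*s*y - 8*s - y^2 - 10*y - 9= -32*s - y^2 + y*(-8*s - 18) - 56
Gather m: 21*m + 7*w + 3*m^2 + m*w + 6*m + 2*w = 3*m^2 + m*(w + 27) + 9*w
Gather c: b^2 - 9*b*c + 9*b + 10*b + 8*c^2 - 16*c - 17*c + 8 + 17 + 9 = b^2 + 19*b + 8*c^2 + c*(-9*b - 33) + 34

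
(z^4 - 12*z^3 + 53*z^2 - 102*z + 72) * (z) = z^5 - 12*z^4 + 53*z^3 - 102*z^2 + 72*z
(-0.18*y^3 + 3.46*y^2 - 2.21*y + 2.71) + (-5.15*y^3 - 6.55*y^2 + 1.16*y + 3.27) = -5.33*y^3 - 3.09*y^2 - 1.05*y + 5.98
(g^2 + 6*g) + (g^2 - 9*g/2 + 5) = 2*g^2 + 3*g/2 + 5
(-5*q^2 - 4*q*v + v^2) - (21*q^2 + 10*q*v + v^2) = -26*q^2 - 14*q*v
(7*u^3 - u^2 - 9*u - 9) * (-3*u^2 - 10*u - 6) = -21*u^5 - 67*u^4 - 5*u^3 + 123*u^2 + 144*u + 54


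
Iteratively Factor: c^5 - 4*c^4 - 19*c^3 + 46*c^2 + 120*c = (c)*(c^4 - 4*c^3 - 19*c^2 + 46*c + 120) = c*(c + 3)*(c^3 - 7*c^2 + 2*c + 40) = c*(c - 5)*(c + 3)*(c^2 - 2*c - 8) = c*(c - 5)*(c - 4)*(c + 3)*(c + 2)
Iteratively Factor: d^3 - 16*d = (d)*(d^2 - 16) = d*(d - 4)*(d + 4)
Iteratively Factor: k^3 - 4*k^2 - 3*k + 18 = (k - 3)*(k^2 - k - 6) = (k - 3)*(k + 2)*(k - 3)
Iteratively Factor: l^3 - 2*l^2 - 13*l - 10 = (l - 5)*(l^2 + 3*l + 2) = (l - 5)*(l + 2)*(l + 1)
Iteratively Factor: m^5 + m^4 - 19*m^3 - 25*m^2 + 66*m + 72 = (m + 3)*(m^4 - 2*m^3 - 13*m^2 + 14*m + 24) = (m + 3)^2*(m^3 - 5*m^2 + 2*m + 8) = (m - 4)*(m + 3)^2*(m^2 - m - 2) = (m - 4)*(m + 1)*(m + 3)^2*(m - 2)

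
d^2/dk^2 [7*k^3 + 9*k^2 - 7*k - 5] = 42*k + 18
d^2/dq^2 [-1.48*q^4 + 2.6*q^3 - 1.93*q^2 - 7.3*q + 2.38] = -17.76*q^2 + 15.6*q - 3.86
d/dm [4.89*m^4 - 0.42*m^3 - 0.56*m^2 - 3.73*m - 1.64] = 19.56*m^3 - 1.26*m^2 - 1.12*m - 3.73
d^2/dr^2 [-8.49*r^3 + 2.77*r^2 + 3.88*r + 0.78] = 5.54 - 50.94*r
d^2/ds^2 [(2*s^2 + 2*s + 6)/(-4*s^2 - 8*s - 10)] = 2*(4*s^3 - 6*s^2 - 42*s - 23)/(8*s^6 + 48*s^5 + 156*s^4 + 304*s^3 + 390*s^2 + 300*s + 125)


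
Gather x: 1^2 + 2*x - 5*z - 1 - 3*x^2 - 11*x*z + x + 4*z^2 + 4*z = -3*x^2 + x*(3 - 11*z) + 4*z^2 - z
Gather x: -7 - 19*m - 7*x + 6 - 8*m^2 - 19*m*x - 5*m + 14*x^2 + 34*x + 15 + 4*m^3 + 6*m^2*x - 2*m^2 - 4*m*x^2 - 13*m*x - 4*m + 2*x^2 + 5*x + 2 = 4*m^3 - 10*m^2 - 28*m + x^2*(16 - 4*m) + x*(6*m^2 - 32*m + 32) + 16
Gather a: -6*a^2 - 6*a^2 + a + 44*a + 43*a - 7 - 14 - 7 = -12*a^2 + 88*a - 28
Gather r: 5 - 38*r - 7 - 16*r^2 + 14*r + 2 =-16*r^2 - 24*r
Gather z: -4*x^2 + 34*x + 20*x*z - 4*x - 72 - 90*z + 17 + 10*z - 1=-4*x^2 + 30*x + z*(20*x - 80) - 56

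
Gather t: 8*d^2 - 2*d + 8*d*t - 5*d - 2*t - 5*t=8*d^2 - 7*d + t*(8*d - 7)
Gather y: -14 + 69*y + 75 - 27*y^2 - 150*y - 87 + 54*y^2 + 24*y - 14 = 27*y^2 - 57*y - 40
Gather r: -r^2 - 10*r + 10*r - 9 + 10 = 1 - r^2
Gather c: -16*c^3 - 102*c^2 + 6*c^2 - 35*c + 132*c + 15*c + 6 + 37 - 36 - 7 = -16*c^3 - 96*c^2 + 112*c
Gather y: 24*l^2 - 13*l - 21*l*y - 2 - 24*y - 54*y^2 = 24*l^2 - 13*l - 54*y^2 + y*(-21*l - 24) - 2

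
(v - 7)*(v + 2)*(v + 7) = v^3 + 2*v^2 - 49*v - 98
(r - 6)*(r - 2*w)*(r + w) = r^3 - r^2*w - 6*r^2 - 2*r*w^2 + 6*r*w + 12*w^2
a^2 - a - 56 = (a - 8)*(a + 7)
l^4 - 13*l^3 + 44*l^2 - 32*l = l*(l - 8)*(l - 4)*(l - 1)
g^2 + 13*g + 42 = (g + 6)*(g + 7)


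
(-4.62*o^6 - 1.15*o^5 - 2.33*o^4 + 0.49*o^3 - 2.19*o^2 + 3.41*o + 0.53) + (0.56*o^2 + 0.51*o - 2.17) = -4.62*o^6 - 1.15*o^5 - 2.33*o^4 + 0.49*o^3 - 1.63*o^2 + 3.92*o - 1.64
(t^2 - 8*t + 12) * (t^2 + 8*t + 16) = t^4 - 36*t^2 - 32*t + 192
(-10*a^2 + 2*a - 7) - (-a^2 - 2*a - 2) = -9*a^2 + 4*a - 5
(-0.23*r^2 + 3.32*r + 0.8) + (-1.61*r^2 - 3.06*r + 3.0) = -1.84*r^2 + 0.26*r + 3.8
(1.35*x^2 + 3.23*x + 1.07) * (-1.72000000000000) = -2.322*x^2 - 5.5556*x - 1.8404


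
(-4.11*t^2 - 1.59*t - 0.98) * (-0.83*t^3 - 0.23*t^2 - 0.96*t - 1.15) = 3.4113*t^5 + 2.265*t^4 + 5.1247*t^3 + 6.4783*t^2 + 2.7693*t + 1.127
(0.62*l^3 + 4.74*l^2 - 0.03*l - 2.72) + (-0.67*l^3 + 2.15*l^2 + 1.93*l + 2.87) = -0.05*l^3 + 6.89*l^2 + 1.9*l + 0.15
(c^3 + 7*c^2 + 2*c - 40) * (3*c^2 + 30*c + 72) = 3*c^5 + 51*c^4 + 288*c^3 + 444*c^2 - 1056*c - 2880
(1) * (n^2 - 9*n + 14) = n^2 - 9*n + 14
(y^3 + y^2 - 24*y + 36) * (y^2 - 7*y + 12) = y^5 - 6*y^4 - 19*y^3 + 216*y^2 - 540*y + 432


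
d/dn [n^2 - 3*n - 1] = 2*n - 3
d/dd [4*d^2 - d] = 8*d - 1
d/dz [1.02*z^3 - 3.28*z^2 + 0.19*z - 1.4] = 3.06*z^2 - 6.56*z + 0.19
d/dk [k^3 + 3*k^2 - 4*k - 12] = 3*k^2 + 6*k - 4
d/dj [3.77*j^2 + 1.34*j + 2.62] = 7.54*j + 1.34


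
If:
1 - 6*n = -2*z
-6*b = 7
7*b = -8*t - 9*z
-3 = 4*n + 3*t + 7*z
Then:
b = -7/6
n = -2/7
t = 107/42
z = -19/14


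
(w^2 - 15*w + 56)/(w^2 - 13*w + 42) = (w - 8)/(w - 6)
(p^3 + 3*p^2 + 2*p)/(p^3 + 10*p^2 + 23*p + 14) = p/(p + 7)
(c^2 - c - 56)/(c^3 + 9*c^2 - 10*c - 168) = (c - 8)/(c^2 + 2*c - 24)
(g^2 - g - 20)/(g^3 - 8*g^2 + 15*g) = (g + 4)/(g*(g - 3))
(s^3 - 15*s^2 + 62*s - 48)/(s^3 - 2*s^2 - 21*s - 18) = (s^2 - 9*s + 8)/(s^2 + 4*s + 3)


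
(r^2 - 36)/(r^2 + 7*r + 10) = (r^2 - 36)/(r^2 + 7*r + 10)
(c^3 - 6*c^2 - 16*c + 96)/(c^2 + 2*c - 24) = (c^2 - 2*c - 24)/(c + 6)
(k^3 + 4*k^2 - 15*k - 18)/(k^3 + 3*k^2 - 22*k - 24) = (k - 3)/(k - 4)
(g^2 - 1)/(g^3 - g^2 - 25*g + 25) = (g + 1)/(g^2 - 25)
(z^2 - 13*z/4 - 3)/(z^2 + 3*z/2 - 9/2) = (4*z^2 - 13*z - 12)/(2*(2*z^2 + 3*z - 9))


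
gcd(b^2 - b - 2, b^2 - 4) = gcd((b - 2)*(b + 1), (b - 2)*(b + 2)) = b - 2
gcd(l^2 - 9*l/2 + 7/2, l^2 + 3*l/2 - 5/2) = l - 1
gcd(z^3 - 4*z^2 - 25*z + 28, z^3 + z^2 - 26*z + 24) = z - 1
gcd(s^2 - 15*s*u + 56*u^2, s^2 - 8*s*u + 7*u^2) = s - 7*u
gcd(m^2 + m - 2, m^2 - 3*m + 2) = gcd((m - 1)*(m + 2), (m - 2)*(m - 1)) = m - 1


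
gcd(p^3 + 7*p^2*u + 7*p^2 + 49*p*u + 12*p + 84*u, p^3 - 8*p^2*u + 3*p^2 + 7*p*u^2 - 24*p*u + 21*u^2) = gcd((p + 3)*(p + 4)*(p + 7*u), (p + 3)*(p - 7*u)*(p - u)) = p + 3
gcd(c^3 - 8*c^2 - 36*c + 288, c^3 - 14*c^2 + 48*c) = c^2 - 14*c + 48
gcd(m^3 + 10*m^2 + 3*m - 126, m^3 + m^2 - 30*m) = m + 6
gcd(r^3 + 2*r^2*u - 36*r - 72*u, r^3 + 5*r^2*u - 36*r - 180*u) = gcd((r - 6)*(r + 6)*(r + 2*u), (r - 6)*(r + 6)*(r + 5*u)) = r^2 - 36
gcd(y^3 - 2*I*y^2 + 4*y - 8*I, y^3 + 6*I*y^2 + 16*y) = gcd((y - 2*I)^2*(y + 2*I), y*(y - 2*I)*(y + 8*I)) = y - 2*I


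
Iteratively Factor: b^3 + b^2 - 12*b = (b)*(b^2 + b - 12) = b*(b + 4)*(b - 3)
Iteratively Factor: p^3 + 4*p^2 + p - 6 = (p + 3)*(p^2 + p - 2) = (p - 1)*(p + 3)*(p + 2)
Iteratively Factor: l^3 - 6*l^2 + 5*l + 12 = (l + 1)*(l^2 - 7*l + 12) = (l - 3)*(l + 1)*(l - 4)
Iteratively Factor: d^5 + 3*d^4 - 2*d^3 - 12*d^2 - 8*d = (d)*(d^4 + 3*d^3 - 2*d^2 - 12*d - 8) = d*(d - 2)*(d^3 + 5*d^2 + 8*d + 4) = d*(d - 2)*(d + 1)*(d^2 + 4*d + 4) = d*(d - 2)*(d + 1)*(d + 2)*(d + 2)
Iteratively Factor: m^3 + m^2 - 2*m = (m + 2)*(m^2 - m) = m*(m + 2)*(m - 1)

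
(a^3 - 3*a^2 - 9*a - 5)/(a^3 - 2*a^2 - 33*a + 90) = (a^2 + 2*a + 1)/(a^2 + 3*a - 18)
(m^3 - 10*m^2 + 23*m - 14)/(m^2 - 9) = (m^3 - 10*m^2 + 23*m - 14)/(m^2 - 9)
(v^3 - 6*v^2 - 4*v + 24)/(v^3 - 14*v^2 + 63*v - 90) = (v^2 - 4)/(v^2 - 8*v + 15)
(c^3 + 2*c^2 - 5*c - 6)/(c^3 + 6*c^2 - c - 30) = (c + 1)/(c + 5)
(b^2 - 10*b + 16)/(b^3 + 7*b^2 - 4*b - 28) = (b - 8)/(b^2 + 9*b + 14)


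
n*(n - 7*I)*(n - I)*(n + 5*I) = n^4 - 3*I*n^3 + 33*n^2 - 35*I*n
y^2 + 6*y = y*(y + 6)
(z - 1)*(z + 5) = z^2 + 4*z - 5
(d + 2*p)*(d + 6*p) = d^2 + 8*d*p + 12*p^2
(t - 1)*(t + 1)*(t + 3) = t^3 + 3*t^2 - t - 3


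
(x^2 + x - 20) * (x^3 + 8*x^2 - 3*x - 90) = x^5 + 9*x^4 - 15*x^3 - 253*x^2 - 30*x + 1800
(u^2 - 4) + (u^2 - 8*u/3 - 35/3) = 2*u^2 - 8*u/3 - 47/3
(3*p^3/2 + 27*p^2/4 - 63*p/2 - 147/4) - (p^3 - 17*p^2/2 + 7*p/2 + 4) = p^3/2 + 61*p^2/4 - 35*p - 163/4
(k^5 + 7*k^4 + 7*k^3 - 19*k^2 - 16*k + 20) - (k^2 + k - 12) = k^5 + 7*k^4 + 7*k^3 - 20*k^2 - 17*k + 32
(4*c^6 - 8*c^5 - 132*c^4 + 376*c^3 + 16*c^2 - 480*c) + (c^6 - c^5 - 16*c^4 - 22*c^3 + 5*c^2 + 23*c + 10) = 5*c^6 - 9*c^5 - 148*c^4 + 354*c^3 + 21*c^2 - 457*c + 10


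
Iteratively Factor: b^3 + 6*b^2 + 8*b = (b)*(b^2 + 6*b + 8) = b*(b + 4)*(b + 2)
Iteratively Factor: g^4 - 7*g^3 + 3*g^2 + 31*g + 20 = (g + 1)*(g^3 - 8*g^2 + 11*g + 20) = (g + 1)^2*(g^2 - 9*g + 20) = (g - 5)*(g + 1)^2*(g - 4)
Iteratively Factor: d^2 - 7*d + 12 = (d - 4)*(d - 3)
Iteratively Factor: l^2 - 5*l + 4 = (l - 1)*(l - 4)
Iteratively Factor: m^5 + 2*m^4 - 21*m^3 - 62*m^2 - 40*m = (m - 5)*(m^4 + 7*m^3 + 14*m^2 + 8*m) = (m - 5)*(m + 4)*(m^3 + 3*m^2 + 2*m) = (m - 5)*(m + 2)*(m + 4)*(m^2 + m) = (m - 5)*(m + 1)*(m + 2)*(m + 4)*(m)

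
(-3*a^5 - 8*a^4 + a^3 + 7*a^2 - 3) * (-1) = 3*a^5 + 8*a^4 - a^3 - 7*a^2 + 3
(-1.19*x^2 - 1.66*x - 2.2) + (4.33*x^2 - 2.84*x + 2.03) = 3.14*x^2 - 4.5*x - 0.17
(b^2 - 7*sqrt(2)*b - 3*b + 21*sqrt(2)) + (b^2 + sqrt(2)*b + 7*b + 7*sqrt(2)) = 2*b^2 - 6*sqrt(2)*b + 4*b + 28*sqrt(2)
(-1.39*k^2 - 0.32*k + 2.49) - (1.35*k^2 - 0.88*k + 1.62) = -2.74*k^2 + 0.56*k + 0.87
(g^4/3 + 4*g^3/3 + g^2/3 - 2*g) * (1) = g^4/3 + 4*g^3/3 + g^2/3 - 2*g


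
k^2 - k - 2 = (k - 2)*(k + 1)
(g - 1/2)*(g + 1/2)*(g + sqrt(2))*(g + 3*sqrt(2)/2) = g^4 + 5*sqrt(2)*g^3/2 + 11*g^2/4 - 5*sqrt(2)*g/8 - 3/4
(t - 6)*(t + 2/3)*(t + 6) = t^3 + 2*t^2/3 - 36*t - 24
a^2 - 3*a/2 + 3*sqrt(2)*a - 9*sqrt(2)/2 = (a - 3/2)*(a + 3*sqrt(2))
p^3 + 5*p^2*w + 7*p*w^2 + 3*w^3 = (p + w)^2*(p + 3*w)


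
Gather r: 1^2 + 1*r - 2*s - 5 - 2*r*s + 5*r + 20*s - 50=r*(6 - 2*s) + 18*s - 54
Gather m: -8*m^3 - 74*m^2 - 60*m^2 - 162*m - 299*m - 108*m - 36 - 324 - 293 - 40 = -8*m^3 - 134*m^2 - 569*m - 693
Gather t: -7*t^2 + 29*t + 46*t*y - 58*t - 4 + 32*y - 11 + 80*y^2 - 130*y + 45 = -7*t^2 + t*(46*y - 29) + 80*y^2 - 98*y + 30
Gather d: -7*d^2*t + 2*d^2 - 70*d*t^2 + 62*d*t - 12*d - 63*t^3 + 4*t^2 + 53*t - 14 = d^2*(2 - 7*t) + d*(-70*t^2 + 62*t - 12) - 63*t^3 + 4*t^2 + 53*t - 14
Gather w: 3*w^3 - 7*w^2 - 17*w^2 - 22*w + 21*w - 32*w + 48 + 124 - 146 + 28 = 3*w^3 - 24*w^2 - 33*w + 54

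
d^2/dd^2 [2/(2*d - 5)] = 16/(2*d - 5)^3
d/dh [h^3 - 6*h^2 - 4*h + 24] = 3*h^2 - 12*h - 4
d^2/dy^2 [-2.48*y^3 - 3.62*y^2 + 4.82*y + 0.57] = -14.88*y - 7.24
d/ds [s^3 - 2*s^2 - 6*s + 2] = 3*s^2 - 4*s - 6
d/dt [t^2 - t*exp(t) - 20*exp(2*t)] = -t*exp(t) + 2*t - 40*exp(2*t) - exp(t)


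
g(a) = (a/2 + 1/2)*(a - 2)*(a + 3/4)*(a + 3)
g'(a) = (a/2 + 1/2)*(a - 2)*(a + 3/4) + (a/2 + 1/2)*(a - 2)*(a + 3) + (a/2 + 1/2)*(a + 3/4)*(a + 3) + (a - 2)*(a + 3/4)*(a + 3)/2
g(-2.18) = -2.89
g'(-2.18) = 1.64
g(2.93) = 39.88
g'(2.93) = 70.59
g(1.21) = -7.20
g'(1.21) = 0.47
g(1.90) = -1.88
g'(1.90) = 17.08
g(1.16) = -7.21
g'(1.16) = -0.26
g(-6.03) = 323.09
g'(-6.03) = -272.29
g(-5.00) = 119.00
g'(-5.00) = -134.25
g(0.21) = -3.34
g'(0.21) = -5.41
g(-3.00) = 0.00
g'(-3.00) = -11.25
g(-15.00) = 20349.00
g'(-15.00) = -5774.25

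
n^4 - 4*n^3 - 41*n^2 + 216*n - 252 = (n - 6)*(n - 3)*(n - 2)*(n + 7)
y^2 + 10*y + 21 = (y + 3)*(y + 7)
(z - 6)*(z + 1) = z^2 - 5*z - 6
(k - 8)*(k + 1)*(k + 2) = k^3 - 5*k^2 - 22*k - 16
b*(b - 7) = b^2 - 7*b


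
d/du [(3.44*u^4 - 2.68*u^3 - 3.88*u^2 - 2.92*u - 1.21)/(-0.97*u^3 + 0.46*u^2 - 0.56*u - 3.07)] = (-3.3368*u^6 + 3.1648*u^5 - 10.7756*u^4 - 44.9064*u^3 + 24.6777*u^2 + 24.9364*u + 8.2868)/(0.9409*u^6 - 0.8924*u^5 + 1.298*u^4 + 5.4406*u^3 - 2.5108*u^2 + 3.4384*u + 9.4249)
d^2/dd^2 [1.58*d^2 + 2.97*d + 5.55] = 3.16000000000000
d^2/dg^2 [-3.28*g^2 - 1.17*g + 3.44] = -6.56000000000000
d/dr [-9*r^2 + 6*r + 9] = 6 - 18*r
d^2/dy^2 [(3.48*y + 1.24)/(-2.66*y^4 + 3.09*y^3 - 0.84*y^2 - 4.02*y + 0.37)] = (-295.477056*y^7 + 282.181312*y^6 + 59.74308*y^5 + 85.5226080000001*y^4 - 161.408592*y^3 + 120.26784*y^2 - 23.106744*y - 51.20088)/(18.821096*y^12 - 65.590812*y^11 + 94.02435*y^10 + 14.402331*y^9 - 176.413944*y^8 + 180.74997*y^7 + 51.388065*y^6 - 159.274044*y^5 + 68.60985*y^4 + 56.199249*y^3 - 17.593056*y^2 + 1.651014*y - 0.050653)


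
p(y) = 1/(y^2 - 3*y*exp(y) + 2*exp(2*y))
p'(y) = (3*y*exp(y) - 2*y - 4*exp(2*y) + 3*exp(y))/(y^2 - 3*y*exp(y) + 2*exp(2*y))^2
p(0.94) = 0.15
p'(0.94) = -0.29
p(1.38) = 0.06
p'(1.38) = -0.13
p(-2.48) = 0.15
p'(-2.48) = 0.10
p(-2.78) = 0.12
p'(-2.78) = 0.08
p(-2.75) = 0.12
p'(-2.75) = 0.08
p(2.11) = 0.01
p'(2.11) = -0.03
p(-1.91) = 0.22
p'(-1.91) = 0.16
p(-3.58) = 0.08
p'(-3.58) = 0.04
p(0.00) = 0.50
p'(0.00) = -0.25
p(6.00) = 0.00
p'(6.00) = 0.00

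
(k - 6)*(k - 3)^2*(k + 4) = k^4 - 8*k^3 - 3*k^2 + 126*k - 216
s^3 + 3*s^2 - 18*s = s*(s - 3)*(s + 6)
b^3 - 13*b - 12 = (b - 4)*(b + 1)*(b + 3)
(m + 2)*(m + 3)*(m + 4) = m^3 + 9*m^2 + 26*m + 24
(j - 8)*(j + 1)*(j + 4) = j^3 - 3*j^2 - 36*j - 32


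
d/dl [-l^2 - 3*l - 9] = -2*l - 3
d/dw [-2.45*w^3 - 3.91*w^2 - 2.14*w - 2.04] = -7.35*w^2 - 7.82*w - 2.14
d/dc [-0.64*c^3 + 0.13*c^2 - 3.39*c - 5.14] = -1.92*c^2 + 0.26*c - 3.39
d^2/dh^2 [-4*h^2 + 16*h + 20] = -8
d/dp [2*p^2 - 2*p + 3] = 4*p - 2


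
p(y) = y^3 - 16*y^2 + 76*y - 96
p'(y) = 3*y^2 - 32*y + 76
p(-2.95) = -485.11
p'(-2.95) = 196.51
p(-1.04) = -193.47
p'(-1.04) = 112.52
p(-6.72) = -1632.72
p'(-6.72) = 426.52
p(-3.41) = -580.86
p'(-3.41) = 220.00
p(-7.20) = -1845.89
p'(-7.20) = 461.92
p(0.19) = -82.13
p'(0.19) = 70.03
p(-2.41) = -386.09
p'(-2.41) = 170.54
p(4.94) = 9.54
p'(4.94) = -8.87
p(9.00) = 21.00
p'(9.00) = 31.00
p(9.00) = 21.00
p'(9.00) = 31.00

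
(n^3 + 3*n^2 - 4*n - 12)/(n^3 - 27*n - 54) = (n^2 - 4)/(n^2 - 3*n - 18)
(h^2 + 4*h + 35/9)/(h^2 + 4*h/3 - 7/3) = (h + 5/3)/(h - 1)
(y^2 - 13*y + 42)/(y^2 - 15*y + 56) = (y - 6)/(y - 8)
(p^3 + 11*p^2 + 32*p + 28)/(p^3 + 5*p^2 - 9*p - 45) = (p^3 + 11*p^2 + 32*p + 28)/(p^3 + 5*p^2 - 9*p - 45)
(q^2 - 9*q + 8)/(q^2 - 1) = (q - 8)/(q + 1)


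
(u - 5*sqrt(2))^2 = u^2 - 10*sqrt(2)*u + 50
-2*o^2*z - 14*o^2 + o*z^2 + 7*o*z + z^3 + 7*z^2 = (-o + z)*(2*o + z)*(z + 7)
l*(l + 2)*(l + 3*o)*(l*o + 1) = l^4*o + 3*l^3*o^2 + 2*l^3*o + l^3 + 6*l^2*o^2 + 3*l^2*o + 2*l^2 + 6*l*o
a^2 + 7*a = a*(a + 7)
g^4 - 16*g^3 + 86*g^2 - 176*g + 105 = (g - 7)*(g - 5)*(g - 3)*(g - 1)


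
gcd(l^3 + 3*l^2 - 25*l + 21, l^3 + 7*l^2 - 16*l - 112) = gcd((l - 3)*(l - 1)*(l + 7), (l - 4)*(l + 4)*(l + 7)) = l + 7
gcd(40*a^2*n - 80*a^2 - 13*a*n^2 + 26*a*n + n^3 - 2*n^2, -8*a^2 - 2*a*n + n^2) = 1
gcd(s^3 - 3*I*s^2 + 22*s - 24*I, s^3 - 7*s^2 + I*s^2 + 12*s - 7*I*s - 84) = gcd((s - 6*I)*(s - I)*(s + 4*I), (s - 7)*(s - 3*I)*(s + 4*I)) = s + 4*I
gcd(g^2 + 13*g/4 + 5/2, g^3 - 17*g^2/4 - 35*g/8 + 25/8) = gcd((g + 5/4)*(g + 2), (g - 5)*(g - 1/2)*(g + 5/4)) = g + 5/4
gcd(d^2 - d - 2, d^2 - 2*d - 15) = 1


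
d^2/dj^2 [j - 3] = 0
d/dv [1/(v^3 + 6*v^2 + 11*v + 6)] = (-3*v^2 - 12*v - 11)/(v^3 + 6*v^2 + 11*v + 6)^2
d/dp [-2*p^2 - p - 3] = -4*p - 1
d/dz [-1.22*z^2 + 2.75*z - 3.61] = 2.75 - 2.44*z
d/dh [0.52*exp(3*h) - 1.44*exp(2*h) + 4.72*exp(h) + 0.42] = (1.56*exp(2*h) - 2.88*exp(h) + 4.72)*exp(h)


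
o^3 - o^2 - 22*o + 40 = (o - 4)*(o - 2)*(o + 5)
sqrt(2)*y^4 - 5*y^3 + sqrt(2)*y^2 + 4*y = y*(y - 2*sqrt(2))*(y - sqrt(2))*(sqrt(2)*y + 1)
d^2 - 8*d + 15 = (d - 5)*(d - 3)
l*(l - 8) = l^2 - 8*l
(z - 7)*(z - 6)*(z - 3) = z^3 - 16*z^2 + 81*z - 126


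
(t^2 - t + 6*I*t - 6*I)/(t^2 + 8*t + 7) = (t^2 - t + 6*I*t - 6*I)/(t^2 + 8*t + 7)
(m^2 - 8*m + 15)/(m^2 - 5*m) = (m - 3)/m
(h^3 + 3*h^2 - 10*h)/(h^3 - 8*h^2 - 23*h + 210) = h*(h - 2)/(h^2 - 13*h + 42)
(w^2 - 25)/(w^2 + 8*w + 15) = (w - 5)/(w + 3)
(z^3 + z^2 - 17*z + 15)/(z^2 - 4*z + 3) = z + 5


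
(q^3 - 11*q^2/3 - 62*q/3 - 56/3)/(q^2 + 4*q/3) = q - 5 - 14/q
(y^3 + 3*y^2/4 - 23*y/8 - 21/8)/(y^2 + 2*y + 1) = (y^2 - y/4 - 21/8)/(y + 1)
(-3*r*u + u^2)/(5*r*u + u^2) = (-3*r + u)/(5*r + u)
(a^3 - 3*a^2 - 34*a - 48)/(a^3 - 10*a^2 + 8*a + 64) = (a + 3)/(a - 4)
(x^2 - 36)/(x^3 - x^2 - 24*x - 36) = (x + 6)/(x^2 + 5*x + 6)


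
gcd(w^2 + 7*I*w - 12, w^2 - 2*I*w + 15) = w + 3*I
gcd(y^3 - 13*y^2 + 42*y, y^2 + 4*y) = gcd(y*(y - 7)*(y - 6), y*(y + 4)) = y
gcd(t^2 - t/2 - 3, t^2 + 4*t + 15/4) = t + 3/2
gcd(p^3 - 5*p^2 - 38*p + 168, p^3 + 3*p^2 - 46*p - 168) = p^2 - p - 42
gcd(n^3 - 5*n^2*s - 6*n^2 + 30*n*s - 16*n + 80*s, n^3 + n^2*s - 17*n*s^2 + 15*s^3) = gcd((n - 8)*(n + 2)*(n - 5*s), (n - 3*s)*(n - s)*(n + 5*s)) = 1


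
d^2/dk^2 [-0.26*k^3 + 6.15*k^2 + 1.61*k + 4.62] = 12.3 - 1.56*k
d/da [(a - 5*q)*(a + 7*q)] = 2*a + 2*q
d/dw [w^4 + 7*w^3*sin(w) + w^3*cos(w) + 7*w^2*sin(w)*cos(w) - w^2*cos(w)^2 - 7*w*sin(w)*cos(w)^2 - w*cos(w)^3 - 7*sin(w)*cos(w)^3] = -w^3*sin(w) + 7*w^3*cos(w) + 4*w^3 + 21*w^2*sin(w) + w^2*sin(2*w) + 3*w^2*cos(w) + 7*w^2*cos(2*w) + 3*w*sin(w)/4 + 7*w*sin(2*w) + 3*w*sin(3*w)/4 - 7*w*cos(w)/4 - w*cos(2*w) - 21*w*cos(3*w)/4 - w - 7*sin(w)/4 - 7*sin(3*w)/4 - 3*cos(w)/4 - 7*cos(2*w)^2 - 7*cos(2*w)/2 - cos(3*w)/4 + 7/2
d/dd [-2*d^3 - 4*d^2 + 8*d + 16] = -6*d^2 - 8*d + 8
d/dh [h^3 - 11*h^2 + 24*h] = 3*h^2 - 22*h + 24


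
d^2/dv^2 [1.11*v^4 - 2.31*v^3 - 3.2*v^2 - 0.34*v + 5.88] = 13.32*v^2 - 13.86*v - 6.4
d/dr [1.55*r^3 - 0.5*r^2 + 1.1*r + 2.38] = 4.65*r^2 - 1.0*r + 1.1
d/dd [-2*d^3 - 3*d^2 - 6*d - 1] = -6*d^2 - 6*d - 6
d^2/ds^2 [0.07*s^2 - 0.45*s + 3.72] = 0.140000000000000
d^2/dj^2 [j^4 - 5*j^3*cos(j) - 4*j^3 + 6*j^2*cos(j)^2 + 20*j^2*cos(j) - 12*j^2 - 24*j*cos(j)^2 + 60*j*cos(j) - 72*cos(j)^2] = 5*j^3*cos(j) + 30*j^2*sin(j) - 20*j^2*cos(j) - 12*j^2*cos(2*j) + 12*j^2 - 80*j*sin(j) - 24*j*sin(2*j) - 90*j*cos(j) + 48*j*cos(2*j) - 24*j - 120*sin(j) + 48*sin(2*j) + 40*cos(j) + 150*cos(2*j) - 18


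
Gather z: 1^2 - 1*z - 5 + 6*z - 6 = 5*z - 10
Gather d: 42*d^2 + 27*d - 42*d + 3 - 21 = 42*d^2 - 15*d - 18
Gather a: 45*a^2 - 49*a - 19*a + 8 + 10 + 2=45*a^2 - 68*a + 20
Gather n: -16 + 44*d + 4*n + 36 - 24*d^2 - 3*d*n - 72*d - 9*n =-24*d^2 - 28*d + n*(-3*d - 5) + 20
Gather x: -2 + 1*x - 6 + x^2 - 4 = x^2 + x - 12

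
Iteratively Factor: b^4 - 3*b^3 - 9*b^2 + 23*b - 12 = (b - 4)*(b^3 + b^2 - 5*b + 3) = (b - 4)*(b - 1)*(b^2 + 2*b - 3) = (b - 4)*(b - 1)^2*(b + 3)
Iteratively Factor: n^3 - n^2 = (n)*(n^2 - n) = n*(n - 1)*(n)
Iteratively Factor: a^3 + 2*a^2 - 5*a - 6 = (a + 1)*(a^2 + a - 6) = (a - 2)*(a + 1)*(a + 3)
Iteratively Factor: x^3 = (x)*(x^2) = x^2*(x)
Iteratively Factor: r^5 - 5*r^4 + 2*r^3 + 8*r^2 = (r + 1)*(r^4 - 6*r^3 + 8*r^2) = r*(r + 1)*(r^3 - 6*r^2 + 8*r) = r*(r - 2)*(r + 1)*(r^2 - 4*r) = r^2*(r - 2)*(r + 1)*(r - 4)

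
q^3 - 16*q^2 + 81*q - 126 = (q - 7)*(q - 6)*(q - 3)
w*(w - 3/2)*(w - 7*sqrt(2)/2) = w^3 - 7*sqrt(2)*w^2/2 - 3*w^2/2 + 21*sqrt(2)*w/4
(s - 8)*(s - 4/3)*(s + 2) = s^3 - 22*s^2/3 - 8*s + 64/3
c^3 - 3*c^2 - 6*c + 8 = (c - 4)*(c - 1)*(c + 2)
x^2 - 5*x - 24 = (x - 8)*(x + 3)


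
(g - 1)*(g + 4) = g^2 + 3*g - 4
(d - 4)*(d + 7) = d^2 + 3*d - 28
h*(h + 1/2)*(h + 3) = h^3 + 7*h^2/2 + 3*h/2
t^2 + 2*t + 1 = (t + 1)^2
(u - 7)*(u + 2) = u^2 - 5*u - 14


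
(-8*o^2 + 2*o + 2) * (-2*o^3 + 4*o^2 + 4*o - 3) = 16*o^5 - 36*o^4 - 28*o^3 + 40*o^2 + 2*o - 6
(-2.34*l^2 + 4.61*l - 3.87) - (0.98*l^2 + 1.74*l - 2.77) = -3.32*l^2 + 2.87*l - 1.1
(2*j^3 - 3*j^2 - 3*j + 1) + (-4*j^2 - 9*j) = 2*j^3 - 7*j^2 - 12*j + 1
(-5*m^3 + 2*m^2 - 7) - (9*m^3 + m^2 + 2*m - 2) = -14*m^3 + m^2 - 2*m - 5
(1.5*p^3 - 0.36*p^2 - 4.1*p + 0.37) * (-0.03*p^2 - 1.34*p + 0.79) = -0.045*p^5 - 1.9992*p^4 + 1.7904*p^3 + 5.1985*p^2 - 3.7348*p + 0.2923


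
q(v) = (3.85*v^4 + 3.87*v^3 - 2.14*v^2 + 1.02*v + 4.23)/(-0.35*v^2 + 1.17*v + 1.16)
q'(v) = (0.7*v - 1.17)*(3.85*v^4 + 3.87*v^3 - 2.14*v^2 + 1.02*v + 4.23)/(-0.35*v^2 + 1.17*v + 1.16)^2 + (15.4*v^3 + 11.61*v^2 - 4.28*v + 1.02)/(-0.35*v^2 + 1.17*v + 1.16) = (-2.695*v^5 + 12.159*v^4 + 26.9198*v^3 + 11.3208*v^2 - 2.0038*v - 3.7659)/(0.1225*v^4 - 0.819*v^3 + 0.5569*v^2 + 2.7144*v + 1.3456)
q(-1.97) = -8.91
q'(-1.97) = 16.18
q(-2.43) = -18.09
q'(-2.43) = 23.75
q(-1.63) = -4.35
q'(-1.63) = 10.61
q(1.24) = 9.02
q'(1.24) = 19.40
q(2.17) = 59.14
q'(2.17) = 109.42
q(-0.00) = 3.65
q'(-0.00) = -2.80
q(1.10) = 6.70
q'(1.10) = 13.93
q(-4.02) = -78.22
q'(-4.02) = 52.50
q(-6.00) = -220.73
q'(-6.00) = 91.90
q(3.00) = 266.03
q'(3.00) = 497.29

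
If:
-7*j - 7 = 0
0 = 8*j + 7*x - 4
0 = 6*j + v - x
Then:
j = -1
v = 54/7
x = 12/7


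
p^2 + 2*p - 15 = (p - 3)*(p + 5)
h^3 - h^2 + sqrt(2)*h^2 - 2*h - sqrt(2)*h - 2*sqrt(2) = (h - 2)*(h + 1)*(h + sqrt(2))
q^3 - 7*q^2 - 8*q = q*(q - 8)*(q + 1)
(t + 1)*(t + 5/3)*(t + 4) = t^3 + 20*t^2/3 + 37*t/3 + 20/3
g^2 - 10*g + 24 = (g - 6)*(g - 4)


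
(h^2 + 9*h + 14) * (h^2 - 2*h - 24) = h^4 + 7*h^3 - 28*h^2 - 244*h - 336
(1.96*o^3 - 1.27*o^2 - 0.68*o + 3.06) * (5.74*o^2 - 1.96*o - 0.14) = 11.2504*o^5 - 11.1314*o^4 - 1.6884*o^3 + 19.075*o^2 - 5.9024*o - 0.4284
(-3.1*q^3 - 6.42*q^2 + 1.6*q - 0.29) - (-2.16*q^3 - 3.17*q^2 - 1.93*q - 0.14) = -0.94*q^3 - 3.25*q^2 + 3.53*q - 0.15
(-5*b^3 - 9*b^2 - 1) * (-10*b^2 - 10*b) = 50*b^5 + 140*b^4 + 90*b^3 + 10*b^2 + 10*b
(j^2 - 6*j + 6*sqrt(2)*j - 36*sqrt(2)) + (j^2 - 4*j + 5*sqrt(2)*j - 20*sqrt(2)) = 2*j^2 - 10*j + 11*sqrt(2)*j - 56*sqrt(2)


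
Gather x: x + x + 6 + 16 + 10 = 2*x + 32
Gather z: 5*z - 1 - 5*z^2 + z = -5*z^2 + 6*z - 1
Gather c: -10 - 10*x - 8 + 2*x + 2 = -8*x - 16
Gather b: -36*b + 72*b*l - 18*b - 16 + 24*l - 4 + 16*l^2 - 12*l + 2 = b*(72*l - 54) + 16*l^2 + 12*l - 18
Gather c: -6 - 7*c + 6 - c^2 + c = -c^2 - 6*c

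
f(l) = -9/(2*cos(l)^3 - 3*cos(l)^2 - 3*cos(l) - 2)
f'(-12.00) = 0.61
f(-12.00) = 1.65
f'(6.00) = -0.24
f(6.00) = 1.53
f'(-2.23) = 6.82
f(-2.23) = 5.15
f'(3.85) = 5.42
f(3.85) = 3.87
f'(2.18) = -6.58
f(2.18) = 5.49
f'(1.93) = 0.64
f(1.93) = 6.41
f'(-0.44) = -0.42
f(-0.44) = 1.58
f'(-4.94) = 4.51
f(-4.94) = 3.21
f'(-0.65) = -0.78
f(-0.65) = 1.70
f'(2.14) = -6.10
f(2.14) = 5.74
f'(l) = -9*(6*sin(l)*cos(l)^2 - 6*sin(l)*cos(l) - 3*sin(l))/(2*cos(l)^3 - 3*cos(l)^2 - 3*cos(l) - 2)^2 = 108*(2*cos(l) - cos(2*l))*sin(l)/(3*cos(l) + 3*cos(2*l) - cos(3*l) + 7)^2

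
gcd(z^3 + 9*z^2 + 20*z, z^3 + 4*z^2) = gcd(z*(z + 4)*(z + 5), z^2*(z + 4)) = z^2 + 4*z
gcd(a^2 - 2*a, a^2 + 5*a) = a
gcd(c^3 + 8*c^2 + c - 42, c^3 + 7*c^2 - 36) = c^2 + c - 6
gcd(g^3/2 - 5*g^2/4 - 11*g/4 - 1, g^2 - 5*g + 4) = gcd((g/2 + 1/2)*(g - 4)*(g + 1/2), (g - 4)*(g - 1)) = g - 4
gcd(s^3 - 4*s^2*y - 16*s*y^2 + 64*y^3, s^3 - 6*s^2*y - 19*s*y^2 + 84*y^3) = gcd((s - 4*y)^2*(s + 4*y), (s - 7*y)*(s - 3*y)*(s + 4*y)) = s + 4*y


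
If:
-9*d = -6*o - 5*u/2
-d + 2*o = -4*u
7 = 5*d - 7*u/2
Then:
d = 133/137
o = 469/274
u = -84/137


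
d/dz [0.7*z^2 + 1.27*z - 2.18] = 1.4*z + 1.27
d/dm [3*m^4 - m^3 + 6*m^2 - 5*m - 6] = 12*m^3 - 3*m^2 + 12*m - 5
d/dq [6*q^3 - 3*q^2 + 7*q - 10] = 18*q^2 - 6*q + 7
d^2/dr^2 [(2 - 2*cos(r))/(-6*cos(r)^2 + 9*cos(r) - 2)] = 2*(81*(1 - cos(2*r))^2*cos(r) - 45*(1 - cos(2*r))^2/2 - 541*cos(r)/2 + 21*cos(2*r)/2 + 153*cos(3*r)/2 - 18*cos(5*r) + 405/2)/(9*cos(r) - 3*cos(2*r) - 5)^3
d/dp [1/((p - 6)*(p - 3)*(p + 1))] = (-(p - 6)*(p - 3) - (p - 6)*(p + 1) - (p - 3)*(p + 1))/((p - 6)^2*(p - 3)^2*(p + 1)^2)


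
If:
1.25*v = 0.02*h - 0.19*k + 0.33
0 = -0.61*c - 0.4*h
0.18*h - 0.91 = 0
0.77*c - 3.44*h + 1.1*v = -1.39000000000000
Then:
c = -3.32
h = 5.06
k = -108.70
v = 16.87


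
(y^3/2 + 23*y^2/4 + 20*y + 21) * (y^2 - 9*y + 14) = y^5/2 + 5*y^4/4 - 99*y^3/4 - 157*y^2/2 + 91*y + 294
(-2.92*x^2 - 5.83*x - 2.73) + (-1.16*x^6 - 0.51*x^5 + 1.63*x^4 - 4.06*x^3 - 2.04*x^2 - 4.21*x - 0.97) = -1.16*x^6 - 0.51*x^5 + 1.63*x^4 - 4.06*x^3 - 4.96*x^2 - 10.04*x - 3.7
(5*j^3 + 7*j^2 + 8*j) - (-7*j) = 5*j^3 + 7*j^2 + 15*j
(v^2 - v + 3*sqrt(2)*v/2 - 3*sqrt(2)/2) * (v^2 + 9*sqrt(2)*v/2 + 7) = v^4 - v^3 + 6*sqrt(2)*v^3 - 6*sqrt(2)*v^2 + 41*v^2/2 - 41*v/2 + 21*sqrt(2)*v/2 - 21*sqrt(2)/2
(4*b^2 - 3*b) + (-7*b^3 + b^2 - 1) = -7*b^3 + 5*b^2 - 3*b - 1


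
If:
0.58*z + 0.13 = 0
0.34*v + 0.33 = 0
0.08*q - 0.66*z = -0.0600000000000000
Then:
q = -2.60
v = -0.97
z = -0.22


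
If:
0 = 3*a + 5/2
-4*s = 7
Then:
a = -5/6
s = -7/4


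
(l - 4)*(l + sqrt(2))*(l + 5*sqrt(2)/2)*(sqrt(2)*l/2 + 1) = sqrt(2)*l^4/2 - 2*sqrt(2)*l^3 + 9*l^3/2 - 18*l^2 + 6*sqrt(2)*l^2 - 24*sqrt(2)*l + 5*l - 20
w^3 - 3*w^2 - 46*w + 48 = (w - 8)*(w - 1)*(w + 6)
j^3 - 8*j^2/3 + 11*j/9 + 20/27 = (j - 5/3)*(j - 4/3)*(j + 1/3)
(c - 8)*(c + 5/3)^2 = c^3 - 14*c^2/3 - 215*c/9 - 200/9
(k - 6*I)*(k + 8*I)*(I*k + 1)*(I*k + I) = -k^4 - k^3 - I*k^3 - 50*k^2 - I*k^2 - 50*k + 48*I*k + 48*I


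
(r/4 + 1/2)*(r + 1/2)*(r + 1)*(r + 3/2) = r^4/4 + 5*r^3/4 + 35*r^2/16 + 25*r/16 + 3/8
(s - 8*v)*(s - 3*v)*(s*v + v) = s^3*v - 11*s^2*v^2 + s^2*v + 24*s*v^3 - 11*s*v^2 + 24*v^3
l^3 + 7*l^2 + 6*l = l*(l + 1)*(l + 6)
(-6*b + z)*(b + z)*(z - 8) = -6*b^2*z + 48*b^2 - 5*b*z^2 + 40*b*z + z^3 - 8*z^2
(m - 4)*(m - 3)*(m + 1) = m^3 - 6*m^2 + 5*m + 12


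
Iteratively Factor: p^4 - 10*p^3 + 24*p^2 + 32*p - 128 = (p + 2)*(p^3 - 12*p^2 + 48*p - 64) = (p - 4)*(p + 2)*(p^2 - 8*p + 16) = (p - 4)^2*(p + 2)*(p - 4)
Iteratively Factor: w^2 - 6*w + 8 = (w - 2)*(w - 4)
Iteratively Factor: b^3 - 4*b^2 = (b - 4)*(b^2) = b*(b - 4)*(b)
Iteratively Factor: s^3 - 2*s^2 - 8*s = (s)*(s^2 - 2*s - 8) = s*(s - 4)*(s + 2)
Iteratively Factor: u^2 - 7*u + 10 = (u - 5)*(u - 2)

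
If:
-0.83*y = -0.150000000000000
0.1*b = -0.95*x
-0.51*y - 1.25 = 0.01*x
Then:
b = 1275.06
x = -134.22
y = 0.18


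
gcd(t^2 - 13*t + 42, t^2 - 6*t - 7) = t - 7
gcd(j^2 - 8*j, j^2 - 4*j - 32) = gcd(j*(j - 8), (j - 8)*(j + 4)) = j - 8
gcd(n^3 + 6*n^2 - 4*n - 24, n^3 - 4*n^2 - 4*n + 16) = n^2 - 4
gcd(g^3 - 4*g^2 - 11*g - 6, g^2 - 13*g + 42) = g - 6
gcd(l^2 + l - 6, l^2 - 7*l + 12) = 1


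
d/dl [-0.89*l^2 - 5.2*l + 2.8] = -1.78*l - 5.2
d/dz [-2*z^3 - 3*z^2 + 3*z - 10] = -6*z^2 - 6*z + 3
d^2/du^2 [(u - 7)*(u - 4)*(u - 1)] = 6*u - 24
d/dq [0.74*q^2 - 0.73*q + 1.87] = 1.48*q - 0.73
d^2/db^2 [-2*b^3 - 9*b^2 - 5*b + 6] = -12*b - 18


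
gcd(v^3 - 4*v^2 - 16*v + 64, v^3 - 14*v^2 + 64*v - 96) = v^2 - 8*v + 16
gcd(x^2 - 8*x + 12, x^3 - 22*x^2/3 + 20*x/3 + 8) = x^2 - 8*x + 12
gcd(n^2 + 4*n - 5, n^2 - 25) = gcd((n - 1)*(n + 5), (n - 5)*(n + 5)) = n + 5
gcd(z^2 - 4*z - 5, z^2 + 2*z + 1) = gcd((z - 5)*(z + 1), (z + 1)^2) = z + 1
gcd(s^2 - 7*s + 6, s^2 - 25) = 1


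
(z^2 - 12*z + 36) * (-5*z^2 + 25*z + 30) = -5*z^4 + 85*z^3 - 450*z^2 + 540*z + 1080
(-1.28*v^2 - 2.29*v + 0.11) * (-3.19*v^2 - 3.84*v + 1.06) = 4.0832*v^4 + 12.2203*v^3 + 7.0859*v^2 - 2.8498*v + 0.1166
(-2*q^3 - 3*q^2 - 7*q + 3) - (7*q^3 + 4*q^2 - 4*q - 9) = -9*q^3 - 7*q^2 - 3*q + 12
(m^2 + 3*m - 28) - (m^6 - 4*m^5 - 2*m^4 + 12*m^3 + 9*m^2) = -m^6 + 4*m^5 + 2*m^4 - 12*m^3 - 8*m^2 + 3*m - 28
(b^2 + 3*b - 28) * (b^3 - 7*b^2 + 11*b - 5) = b^5 - 4*b^4 - 38*b^3 + 224*b^2 - 323*b + 140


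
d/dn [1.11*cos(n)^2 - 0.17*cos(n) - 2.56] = (0.17 - 2.22*cos(n))*sin(n)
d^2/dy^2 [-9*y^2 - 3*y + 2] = -18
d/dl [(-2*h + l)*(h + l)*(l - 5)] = -2*h^2 - 2*h*l + 5*h + 3*l^2 - 10*l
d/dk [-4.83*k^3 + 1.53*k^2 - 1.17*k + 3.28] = -14.49*k^2 + 3.06*k - 1.17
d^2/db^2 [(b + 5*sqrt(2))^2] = 2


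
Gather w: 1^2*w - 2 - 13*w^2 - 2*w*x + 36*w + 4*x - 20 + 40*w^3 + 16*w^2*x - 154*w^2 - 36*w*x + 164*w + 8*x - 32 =40*w^3 + w^2*(16*x - 167) + w*(201 - 38*x) + 12*x - 54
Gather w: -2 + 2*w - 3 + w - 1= 3*w - 6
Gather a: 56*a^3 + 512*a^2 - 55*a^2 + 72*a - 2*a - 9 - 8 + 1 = 56*a^3 + 457*a^2 + 70*a - 16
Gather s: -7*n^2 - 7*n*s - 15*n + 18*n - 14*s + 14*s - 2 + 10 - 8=-7*n^2 - 7*n*s + 3*n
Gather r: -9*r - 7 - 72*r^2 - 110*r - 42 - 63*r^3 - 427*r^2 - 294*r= -63*r^3 - 499*r^2 - 413*r - 49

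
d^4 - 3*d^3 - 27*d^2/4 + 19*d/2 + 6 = (d - 4)*(d - 3/2)*(d + 1/2)*(d + 2)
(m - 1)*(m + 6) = m^2 + 5*m - 6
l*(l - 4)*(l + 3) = l^3 - l^2 - 12*l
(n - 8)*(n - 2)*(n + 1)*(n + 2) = n^4 - 7*n^3 - 12*n^2 + 28*n + 32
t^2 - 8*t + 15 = (t - 5)*(t - 3)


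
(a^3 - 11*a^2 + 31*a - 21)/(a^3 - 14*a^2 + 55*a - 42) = (a - 3)/(a - 6)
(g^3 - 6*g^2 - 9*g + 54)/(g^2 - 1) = (g^3 - 6*g^2 - 9*g + 54)/(g^2 - 1)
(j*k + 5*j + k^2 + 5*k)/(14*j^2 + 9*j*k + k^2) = (j*k + 5*j + k^2 + 5*k)/(14*j^2 + 9*j*k + k^2)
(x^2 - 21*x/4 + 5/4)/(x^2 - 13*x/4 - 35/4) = (4*x - 1)/(4*x + 7)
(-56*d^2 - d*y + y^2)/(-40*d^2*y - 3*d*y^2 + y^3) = (7*d + y)/(y*(5*d + y))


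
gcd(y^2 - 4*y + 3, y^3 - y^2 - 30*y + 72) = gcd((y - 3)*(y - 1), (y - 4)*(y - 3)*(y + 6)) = y - 3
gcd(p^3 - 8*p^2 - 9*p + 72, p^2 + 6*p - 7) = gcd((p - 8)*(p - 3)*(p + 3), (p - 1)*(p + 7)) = 1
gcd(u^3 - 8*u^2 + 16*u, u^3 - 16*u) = u^2 - 4*u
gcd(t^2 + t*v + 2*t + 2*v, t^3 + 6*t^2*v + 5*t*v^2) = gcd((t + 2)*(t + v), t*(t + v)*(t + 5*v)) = t + v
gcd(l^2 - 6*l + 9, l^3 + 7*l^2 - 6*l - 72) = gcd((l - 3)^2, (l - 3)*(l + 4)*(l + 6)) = l - 3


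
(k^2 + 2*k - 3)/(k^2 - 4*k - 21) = (k - 1)/(k - 7)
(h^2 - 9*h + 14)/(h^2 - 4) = (h - 7)/(h + 2)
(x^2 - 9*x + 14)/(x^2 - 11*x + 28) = (x - 2)/(x - 4)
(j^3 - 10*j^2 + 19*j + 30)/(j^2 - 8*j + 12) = (j^2 - 4*j - 5)/(j - 2)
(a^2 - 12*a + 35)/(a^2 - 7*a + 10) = (a - 7)/(a - 2)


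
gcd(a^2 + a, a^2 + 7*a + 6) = a + 1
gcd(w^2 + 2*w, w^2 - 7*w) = w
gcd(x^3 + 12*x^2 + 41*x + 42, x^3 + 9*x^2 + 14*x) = x^2 + 9*x + 14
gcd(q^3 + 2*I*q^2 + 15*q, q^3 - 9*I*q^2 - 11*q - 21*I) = q - 3*I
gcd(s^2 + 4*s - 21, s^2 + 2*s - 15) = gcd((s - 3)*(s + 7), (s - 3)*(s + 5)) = s - 3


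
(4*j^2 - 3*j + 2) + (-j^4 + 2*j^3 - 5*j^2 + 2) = -j^4 + 2*j^3 - j^2 - 3*j + 4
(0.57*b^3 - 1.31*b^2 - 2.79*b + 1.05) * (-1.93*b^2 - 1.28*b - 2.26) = -1.1001*b^5 + 1.7987*b^4 + 5.7733*b^3 + 4.5053*b^2 + 4.9614*b - 2.373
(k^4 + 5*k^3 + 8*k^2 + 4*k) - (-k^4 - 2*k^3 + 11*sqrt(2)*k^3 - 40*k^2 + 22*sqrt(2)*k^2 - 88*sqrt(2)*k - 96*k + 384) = 2*k^4 - 11*sqrt(2)*k^3 + 7*k^3 - 22*sqrt(2)*k^2 + 48*k^2 + 100*k + 88*sqrt(2)*k - 384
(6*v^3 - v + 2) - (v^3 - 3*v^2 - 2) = 5*v^3 + 3*v^2 - v + 4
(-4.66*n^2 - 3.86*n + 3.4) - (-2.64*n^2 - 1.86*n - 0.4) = -2.02*n^2 - 2.0*n + 3.8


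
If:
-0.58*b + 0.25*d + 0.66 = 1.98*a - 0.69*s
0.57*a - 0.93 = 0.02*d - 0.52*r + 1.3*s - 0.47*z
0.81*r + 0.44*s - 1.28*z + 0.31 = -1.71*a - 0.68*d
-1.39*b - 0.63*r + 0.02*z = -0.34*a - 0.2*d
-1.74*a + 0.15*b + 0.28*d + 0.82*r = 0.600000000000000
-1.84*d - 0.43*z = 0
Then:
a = -2.69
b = 2.27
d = 2.03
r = -6.08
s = -7.50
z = -8.70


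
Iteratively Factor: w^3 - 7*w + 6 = (w - 2)*(w^2 + 2*w - 3) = (w - 2)*(w - 1)*(w + 3)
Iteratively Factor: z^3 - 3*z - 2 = (z - 2)*(z^2 + 2*z + 1) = (z - 2)*(z + 1)*(z + 1)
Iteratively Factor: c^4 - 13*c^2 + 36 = (c - 2)*(c^3 + 2*c^2 - 9*c - 18) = (c - 3)*(c - 2)*(c^2 + 5*c + 6) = (c - 3)*(c - 2)*(c + 3)*(c + 2)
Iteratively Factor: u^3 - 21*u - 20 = (u + 1)*(u^2 - u - 20) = (u - 5)*(u + 1)*(u + 4)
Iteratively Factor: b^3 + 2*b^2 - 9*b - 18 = (b + 2)*(b^2 - 9) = (b - 3)*(b + 2)*(b + 3)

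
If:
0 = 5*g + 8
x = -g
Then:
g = -8/5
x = 8/5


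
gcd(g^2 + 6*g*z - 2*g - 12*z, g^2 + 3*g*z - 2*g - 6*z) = g - 2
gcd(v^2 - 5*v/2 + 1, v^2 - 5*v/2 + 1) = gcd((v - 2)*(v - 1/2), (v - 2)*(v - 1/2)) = v^2 - 5*v/2 + 1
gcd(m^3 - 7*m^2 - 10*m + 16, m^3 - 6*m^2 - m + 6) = m - 1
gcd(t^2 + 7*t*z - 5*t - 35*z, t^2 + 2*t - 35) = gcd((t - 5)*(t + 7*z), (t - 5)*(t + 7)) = t - 5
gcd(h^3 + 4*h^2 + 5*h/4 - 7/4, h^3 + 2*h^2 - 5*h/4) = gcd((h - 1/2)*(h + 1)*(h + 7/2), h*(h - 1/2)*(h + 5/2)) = h - 1/2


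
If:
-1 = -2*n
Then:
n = 1/2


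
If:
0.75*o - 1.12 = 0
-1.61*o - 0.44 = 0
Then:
No Solution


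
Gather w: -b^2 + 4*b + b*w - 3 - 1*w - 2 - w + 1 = -b^2 + 4*b + w*(b - 2) - 4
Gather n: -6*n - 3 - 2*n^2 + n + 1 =-2*n^2 - 5*n - 2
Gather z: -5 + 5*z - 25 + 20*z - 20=25*z - 50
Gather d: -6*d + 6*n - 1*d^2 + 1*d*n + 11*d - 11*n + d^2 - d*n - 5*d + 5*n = 0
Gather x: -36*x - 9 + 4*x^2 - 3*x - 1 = 4*x^2 - 39*x - 10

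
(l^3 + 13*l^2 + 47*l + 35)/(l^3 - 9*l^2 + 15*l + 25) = (l^2 + 12*l + 35)/(l^2 - 10*l + 25)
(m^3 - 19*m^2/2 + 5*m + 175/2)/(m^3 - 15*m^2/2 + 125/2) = (m - 7)/(m - 5)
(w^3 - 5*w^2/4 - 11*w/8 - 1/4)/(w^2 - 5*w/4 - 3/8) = (2*w^2 - 3*w - 2)/(2*w - 3)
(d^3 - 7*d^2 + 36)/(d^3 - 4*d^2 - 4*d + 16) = (d^2 - 9*d + 18)/(d^2 - 6*d + 8)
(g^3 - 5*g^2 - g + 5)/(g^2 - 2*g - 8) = (-g^3 + 5*g^2 + g - 5)/(-g^2 + 2*g + 8)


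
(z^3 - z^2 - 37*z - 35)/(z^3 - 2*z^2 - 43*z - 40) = (z - 7)/(z - 8)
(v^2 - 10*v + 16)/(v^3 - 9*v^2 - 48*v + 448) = (v - 2)/(v^2 - v - 56)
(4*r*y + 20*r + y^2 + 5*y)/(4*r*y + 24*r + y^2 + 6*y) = (y + 5)/(y + 6)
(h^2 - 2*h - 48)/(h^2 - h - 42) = (h - 8)/(h - 7)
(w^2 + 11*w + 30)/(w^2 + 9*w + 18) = (w + 5)/(w + 3)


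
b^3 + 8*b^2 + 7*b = b*(b + 1)*(b + 7)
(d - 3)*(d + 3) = d^2 - 9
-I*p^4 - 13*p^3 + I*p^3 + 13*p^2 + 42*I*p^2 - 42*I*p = p*(p - 7*I)*(p - 6*I)*(-I*p + I)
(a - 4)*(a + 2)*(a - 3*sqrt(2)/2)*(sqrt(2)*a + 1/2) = sqrt(2)*a^4 - 2*sqrt(2)*a^3 - 5*a^3/2 - 35*sqrt(2)*a^2/4 + 5*a^2 + 3*sqrt(2)*a/2 + 20*a + 6*sqrt(2)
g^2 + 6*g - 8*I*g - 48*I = (g + 6)*(g - 8*I)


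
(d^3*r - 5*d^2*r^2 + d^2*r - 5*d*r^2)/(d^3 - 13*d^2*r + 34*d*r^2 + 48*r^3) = d*r*(d^2 - 5*d*r + d - 5*r)/(d^3 - 13*d^2*r + 34*d*r^2 + 48*r^3)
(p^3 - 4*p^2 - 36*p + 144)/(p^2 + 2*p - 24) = p - 6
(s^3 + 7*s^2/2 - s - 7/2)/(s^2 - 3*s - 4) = (2*s^2 + 5*s - 7)/(2*(s - 4))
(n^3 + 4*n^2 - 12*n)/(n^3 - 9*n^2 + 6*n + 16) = n*(n + 6)/(n^2 - 7*n - 8)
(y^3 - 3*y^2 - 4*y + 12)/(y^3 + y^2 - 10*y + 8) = (y^2 - y - 6)/(y^2 + 3*y - 4)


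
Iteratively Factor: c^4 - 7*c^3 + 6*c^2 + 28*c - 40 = (c - 2)*(c^3 - 5*c^2 - 4*c + 20) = (c - 2)^2*(c^2 - 3*c - 10) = (c - 5)*(c - 2)^2*(c + 2)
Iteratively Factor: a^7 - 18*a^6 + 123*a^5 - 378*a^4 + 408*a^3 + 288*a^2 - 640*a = (a - 4)*(a^6 - 14*a^5 + 67*a^4 - 110*a^3 - 32*a^2 + 160*a) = (a - 4)^2*(a^5 - 10*a^4 + 27*a^3 - 2*a^2 - 40*a) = (a - 4)^2*(a - 2)*(a^4 - 8*a^3 + 11*a^2 + 20*a) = a*(a - 4)^2*(a - 2)*(a^3 - 8*a^2 + 11*a + 20) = a*(a - 4)^2*(a - 2)*(a + 1)*(a^2 - 9*a + 20) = a*(a - 4)^3*(a - 2)*(a + 1)*(a - 5)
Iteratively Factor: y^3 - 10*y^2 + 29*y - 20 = (y - 5)*(y^2 - 5*y + 4) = (y - 5)*(y - 4)*(y - 1)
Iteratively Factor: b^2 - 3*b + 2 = (b - 2)*(b - 1)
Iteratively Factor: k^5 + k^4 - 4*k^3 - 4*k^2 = (k + 1)*(k^4 - 4*k^2) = (k - 2)*(k + 1)*(k^3 + 2*k^2) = (k - 2)*(k + 1)*(k + 2)*(k^2) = k*(k - 2)*(k + 1)*(k + 2)*(k)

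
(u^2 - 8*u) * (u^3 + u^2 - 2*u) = u^5 - 7*u^4 - 10*u^3 + 16*u^2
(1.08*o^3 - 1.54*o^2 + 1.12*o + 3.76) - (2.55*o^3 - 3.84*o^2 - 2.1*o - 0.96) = -1.47*o^3 + 2.3*o^2 + 3.22*o + 4.72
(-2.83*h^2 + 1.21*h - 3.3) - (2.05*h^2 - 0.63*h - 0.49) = -4.88*h^2 + 1.84*h - 2.81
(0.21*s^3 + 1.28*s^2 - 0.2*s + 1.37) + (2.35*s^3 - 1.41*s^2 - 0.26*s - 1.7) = 2.56*s^3 - 0.13*s^2 - 0.46*s - 0.33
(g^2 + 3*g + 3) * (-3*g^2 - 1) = -3*g^4 - 9*g^3 - 10*g^2 - 3*g - 3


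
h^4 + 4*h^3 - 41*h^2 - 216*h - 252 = (h - 7)*(h + 2)*(h + 3)*(h + 6)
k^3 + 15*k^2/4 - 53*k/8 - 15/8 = (k - 3/2)*(k + 1/4)*(k + 5)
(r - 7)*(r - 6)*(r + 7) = r^3 - 6*r^2 - 49*r + 294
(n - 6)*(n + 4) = n^2 - 2*n - 24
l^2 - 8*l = l*(l - 8)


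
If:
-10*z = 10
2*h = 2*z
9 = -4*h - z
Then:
No Solution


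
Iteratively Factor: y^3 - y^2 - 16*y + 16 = (y - 4)*(y^2 + 3*y - 4) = (y - 4)*(y - 1)*(y + 4)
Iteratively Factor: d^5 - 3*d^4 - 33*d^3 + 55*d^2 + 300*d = (d + 3)*(d^4 - 6*d^3 - 15*d^2 + 100*d) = (d - 5)*(d + 3)*(d^3 - d^2 - 20*d) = (d - 5)^2*(d + 3)*(d^2 + 4*d) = d*(d - 5)^2*(d + 3)*(d + 4)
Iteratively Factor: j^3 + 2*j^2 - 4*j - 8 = (j - 2)*(j^2 + 4*j + 4) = (j - 2)*(j + 2)*(j + 2)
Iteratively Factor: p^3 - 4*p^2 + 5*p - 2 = (p - 1)*(p^2 - 3*p + 2) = (p - 1)^2*(p - 2)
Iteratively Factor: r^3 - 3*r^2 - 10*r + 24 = (r - 2)*(r^2 - r - 12) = (r - 2)*(r + 3)*(r - 4)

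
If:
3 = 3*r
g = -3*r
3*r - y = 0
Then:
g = -3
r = 1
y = 3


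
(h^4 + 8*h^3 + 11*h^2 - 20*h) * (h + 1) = h^5 + 9*h^4 + 19*h^3 - 9*h^2 - 20*h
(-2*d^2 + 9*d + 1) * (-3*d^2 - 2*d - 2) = 6*d^4 - 23*d^3 - 17*d^2 - 20*d - 2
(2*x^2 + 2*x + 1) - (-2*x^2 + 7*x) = 4*x^2 - 5*x + 1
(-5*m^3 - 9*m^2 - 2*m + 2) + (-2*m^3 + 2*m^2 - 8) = -7*m^3 - 7*m^2 - 2*m - 6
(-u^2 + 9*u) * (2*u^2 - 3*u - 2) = -2*u^4 + 21*u^3 - 25*u^2 - 18*u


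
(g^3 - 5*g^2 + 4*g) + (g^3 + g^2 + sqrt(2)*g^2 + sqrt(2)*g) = 2*g^3 - 4*g^2 + sqrt(2)*g^2 + sqrt(2)*g + 4*g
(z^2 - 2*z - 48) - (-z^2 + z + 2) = 2*z^2 - 3*z - 50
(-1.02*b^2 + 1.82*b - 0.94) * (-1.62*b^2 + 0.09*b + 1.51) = 1.6524*b^4 - 3.0402*b^3 + 0.1464*b^2 + 2.6636*b - 1.4194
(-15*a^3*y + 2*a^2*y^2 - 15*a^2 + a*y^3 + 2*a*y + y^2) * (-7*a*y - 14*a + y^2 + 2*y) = 105*a^4*y^2 + 210*a^4*y - 29*a^3*y^3 - 58*a^3*y^2 + 105*a^3*y + 210*a^3 - 5*a^2*y^4 - 10*a^2*y^3 - 29*a^2*y^2 - 58*a^2*y + a*y^5 + 2*a*y^4 - 5*a*y^3 - 10*a*y^2 + y^4 + 2*y^3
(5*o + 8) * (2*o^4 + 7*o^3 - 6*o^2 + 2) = 10*o^5 + 51*o^4 + 26*o^3 - 48*o^2 + 10*o + 16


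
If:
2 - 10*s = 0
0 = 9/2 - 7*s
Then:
No Solution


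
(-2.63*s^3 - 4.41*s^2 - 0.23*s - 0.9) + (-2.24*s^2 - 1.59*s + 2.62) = -2.63*s^3 - 6.65*s^2 - 1.82*s + 1.72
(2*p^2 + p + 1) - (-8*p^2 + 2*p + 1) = 10*p^2 - p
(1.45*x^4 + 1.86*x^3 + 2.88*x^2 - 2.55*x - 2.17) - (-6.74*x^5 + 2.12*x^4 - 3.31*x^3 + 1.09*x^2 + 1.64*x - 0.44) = 6.74*x^5 - 0.67*x^4 + 5.17*x^3 + 1.79*x^2 - 4.19*x - 1.73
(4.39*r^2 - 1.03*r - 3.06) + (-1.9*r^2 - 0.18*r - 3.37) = 2.49*r^2 - 1.21*r - 6.43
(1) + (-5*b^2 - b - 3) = -5*b^2 - b - 2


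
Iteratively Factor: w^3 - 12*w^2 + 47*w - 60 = (w - 5)*(w^2 - 7*w + 12) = (w - 5)*(w - 3)*(w - 4)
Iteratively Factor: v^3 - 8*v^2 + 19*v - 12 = (v - 1)*(v^2 - 7*v + 12) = (v - 4)*(v - 1)*(v - 3)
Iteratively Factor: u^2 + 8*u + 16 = (u + 4)*(u + 4)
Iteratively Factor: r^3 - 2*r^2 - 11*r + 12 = (r + 3)*(r^2 - 5*r + 4) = (r - 1)*(r + 3)*(r - 4)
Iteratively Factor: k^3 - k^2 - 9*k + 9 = (k - 1)*(k^2 - 9) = (k - 3)*(k - 1)*(k + 3)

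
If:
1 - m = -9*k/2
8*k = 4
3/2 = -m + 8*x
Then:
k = 1/2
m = 13/4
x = 19/32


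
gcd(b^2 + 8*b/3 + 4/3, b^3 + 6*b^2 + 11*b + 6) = b + 2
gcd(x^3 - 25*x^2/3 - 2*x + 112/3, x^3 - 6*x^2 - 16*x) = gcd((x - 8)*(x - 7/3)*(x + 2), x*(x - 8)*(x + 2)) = x^2 - 6*x - 16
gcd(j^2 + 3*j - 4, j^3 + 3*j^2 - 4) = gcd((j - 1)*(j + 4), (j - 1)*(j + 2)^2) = j - 1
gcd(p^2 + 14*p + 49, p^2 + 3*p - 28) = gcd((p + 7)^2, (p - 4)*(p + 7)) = p + 7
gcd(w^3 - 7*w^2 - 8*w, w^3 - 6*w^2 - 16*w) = w^2 - 8*w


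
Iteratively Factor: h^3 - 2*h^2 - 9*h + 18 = (h - 2)*(h^2 - 9) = (h - 3)*(h - 2)*(h + 3)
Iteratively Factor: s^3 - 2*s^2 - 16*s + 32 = (s + 4)*(s^2 - 6*s + 8) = (s - 2)*(s + 4)*(s - 4)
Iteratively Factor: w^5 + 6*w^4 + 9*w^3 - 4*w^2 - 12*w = (w - 1)*(w^4 + 7*w^3 + 16*w^2 + 12*w) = (w - 1)*(w + 2)*(w^3 + 5*w^2 + 6*w) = (w - 1)*(w + 2)^2*(w^2 + 3*w) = w*(w - 1)*(w + 2)^2*(w + 3)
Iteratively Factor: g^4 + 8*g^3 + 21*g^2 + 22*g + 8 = (g + 1)*(g^3 + 7*g^2 + 14*g + 8) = (g + 1)^2*(g^2 + 6*g + 8) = (g + 1)^2*(g + 2)*(g + 4)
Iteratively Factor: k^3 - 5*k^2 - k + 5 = (k + 1)*(k^2 - 6*k + 5) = (k - 5)*(k + 1)*(k - 1)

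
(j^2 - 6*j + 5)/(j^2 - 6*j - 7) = (-j^2 + 6*j - 5)/(-j^2 + 6*j + 7)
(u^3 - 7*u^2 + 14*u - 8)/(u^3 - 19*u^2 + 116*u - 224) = (u^2 - 3*u + 2)/(u^2 - 15*u + 56)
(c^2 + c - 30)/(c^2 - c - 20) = (c + 6)/(c + 4)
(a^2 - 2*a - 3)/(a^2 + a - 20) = (a^2 - 2*a - 3)/(a^2 + a - 20)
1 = 1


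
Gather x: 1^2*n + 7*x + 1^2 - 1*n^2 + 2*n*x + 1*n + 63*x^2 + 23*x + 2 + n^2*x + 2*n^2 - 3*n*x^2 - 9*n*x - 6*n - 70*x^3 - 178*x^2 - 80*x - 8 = n^2 - 4*n - 70*x^3 + x^2*(-3*n - 115) + x*(n^2 - 7*n - 50) - 5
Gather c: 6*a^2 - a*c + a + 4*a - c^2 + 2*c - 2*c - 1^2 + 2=6*a^2 - a*c + 5*a - c^2 + 1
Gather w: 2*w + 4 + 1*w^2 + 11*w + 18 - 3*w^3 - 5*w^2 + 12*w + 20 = -3*w^3 - 4*w^2 + 25*w + 42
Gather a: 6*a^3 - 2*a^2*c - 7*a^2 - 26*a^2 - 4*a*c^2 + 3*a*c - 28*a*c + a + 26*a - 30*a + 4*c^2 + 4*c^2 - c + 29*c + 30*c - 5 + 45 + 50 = 6*a^3 + a^2*(-2*c - 33) + a*(-4*c^2 - 25*c - 3) + 8*c^2 + 58*c + 90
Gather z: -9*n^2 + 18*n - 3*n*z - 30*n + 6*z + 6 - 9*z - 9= -9*n^2 - 12*n + z*(-3*n - 3) - 3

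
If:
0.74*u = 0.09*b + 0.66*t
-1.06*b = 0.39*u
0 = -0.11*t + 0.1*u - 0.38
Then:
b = 4.85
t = -15.43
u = -13.17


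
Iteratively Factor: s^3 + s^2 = (s)*(s^2 + s) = s*(s + 1)*(s)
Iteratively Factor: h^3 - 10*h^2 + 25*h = (h)*(h^2 - 10*h + 25) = h*(h - 5)*(h - 5)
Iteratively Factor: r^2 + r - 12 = (r - 3)*(r + 4)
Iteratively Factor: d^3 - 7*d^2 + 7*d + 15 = (d - 5)*(d^2 - 2*d - 3) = (d - 5)*(d + 1)*(d - 3)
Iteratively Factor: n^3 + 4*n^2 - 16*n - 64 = (n + 4)*(n^2 - 16) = (n - 4)*(n + 4)*(n + 4)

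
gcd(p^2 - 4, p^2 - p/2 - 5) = p + 2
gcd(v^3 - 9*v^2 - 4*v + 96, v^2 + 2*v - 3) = v + 3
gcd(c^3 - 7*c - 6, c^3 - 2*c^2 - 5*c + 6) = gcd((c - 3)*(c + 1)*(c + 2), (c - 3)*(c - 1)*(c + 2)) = c^2 - c - 6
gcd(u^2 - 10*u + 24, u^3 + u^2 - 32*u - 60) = u - 6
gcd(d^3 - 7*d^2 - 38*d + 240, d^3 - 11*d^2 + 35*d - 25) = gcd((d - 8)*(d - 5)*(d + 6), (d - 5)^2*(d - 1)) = d - 5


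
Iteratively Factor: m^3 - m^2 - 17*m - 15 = (m + 3)*(m^2 - 4*m - 5) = (m - 5)*(m + 3)*(m + 1)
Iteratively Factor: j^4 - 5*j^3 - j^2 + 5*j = (j)*(j^3 - 5*j^2 - j + 5) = j*(j + 1)*(j^2 - 6*j + 5) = j*(j - 5)*(j + 1)*(j - 1)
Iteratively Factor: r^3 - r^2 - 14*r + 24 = (r - 2)*(r^2 + r - 12) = (r - 3)*(r - 2)*(r + 4)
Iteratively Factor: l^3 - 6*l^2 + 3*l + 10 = (l + 1)*(l^2 - 7*l + 10) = (l - 5)*(l + 1)*(l - 2)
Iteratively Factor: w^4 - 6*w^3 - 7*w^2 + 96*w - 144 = (w - 4)*(w^3 - 2*w^2 - 15*w + 36) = (w - 4)*(w - 3)*(w^2 + w - 12) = (w - 4)*(w - 3)^2*(w + 4)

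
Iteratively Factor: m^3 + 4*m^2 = (m + 4)*(m^2) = m*(m + 4)*(m)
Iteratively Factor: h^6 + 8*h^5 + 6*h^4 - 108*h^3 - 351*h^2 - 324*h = (h + 3)*(h^5 + 5*h^4 - 9*h^3 - 81*h^2 - 108*h) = (h - 4)*(h + 3)*(h^4 + 9*h^3 + 27*h^2 + 27*h) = h*(h - 4)*(h + 3)*(h^3 + 9*h^2 + 27*h + 27) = h*(h - 4)*(h + 3)^2*(h^2 + 6*h + 9) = h*(h - 4)*(h + 3)^3*(h + 3)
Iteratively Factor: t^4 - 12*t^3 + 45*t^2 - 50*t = (t - 2)*(t^3 - 10*t^2 + 25*t) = (t - 5)*(t - 2)*(t^2 - 5*t) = (t - 5)^2*(t - 2)*(t)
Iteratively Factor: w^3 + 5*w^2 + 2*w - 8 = (w + 2)*(w^2 + 3*w - 4) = (w - 1)*(w + 2)*(w + 4)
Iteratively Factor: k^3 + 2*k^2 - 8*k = (k)*(k^2 + 2*k - 8) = k*(k + 4)*(k - 2)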